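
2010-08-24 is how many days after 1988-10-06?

Oct 6, 1988 → Oct 6, 1989: 365 days.
Oct 6, 1989 → Oct 6, 1990: 365 days.
Oct 6, 1990 → Oct 6, 1991: 365 days.
Oct 6, 1991 → Oct 6, 1992: 366 days (Feb 29, 1992 is in that span).
Oct 6, 1992 → Oct 6, 1993: 365 days.
Oct 6, 1993 → Oct 6, 1994: 365 days.
Oct 6, 1994 → Oct 6, 1995: 365 days.
Oct 6, 1995 → Oct 6, 1996: 366 days (Feb 29, 1996 is in that span).
Oct 6, 1996 → Oct 6, 1997: 365 days.
Oct 6, 1997 → Oct 6, 1998: 365 days.
Oct 6, 1998 → Oct 6, 1999: 365 days.
Oct 6, 1999 → Oct 6, 2000: 366 days (Feb 29, 2000 is in that span).
Oct 6, 2000 → Oct 6, 2001: 365 days.
Oct 6, 2001 → Oct 6, 2002: 365 days.
Oct 6, 2002 → Oct 6, 2003: 365 days.
Oct 6, 2003 → Oct 6, 2004: 366 days (Feb 29, 2004 is in that span).
Oct 6, 2004 → Oct 6, 2005: 365 days.
Oct 6, 2005 → Oct 6, 2006: 365 days.
Oct 6, 2006 → Oct 6, 2007: 365 days.
Oct 6, 2007 → Oct 6, 2008: 366 days (Feb 29, 2008 is in that span).
Oct 6, 2008 → Oct 6, 2009: 365 days.
Oct 6, 2009 → Nov 6, 2009: 31 days (October has 31).
Nov 6, 2009 → Dec 6, 2009: 30 days (November has 30).
Dec 6, 2009 → Jan 6, 2010: 31 days (December has 31).
Jan 6, 2010 → Feb 6, 2010: 31 days (January has 31).
Feb 6, 2010 → Mar 6, 2010: 28 days (February has 28).
Mar 6, 2010 → Apr 6, 2010: 31 days (March has 31).
Apr 6, 2010 → May 6, 2010: 30 days (April has 30).
May 6, 2010 → Jun 6, 2010: 31 days (May has 31).
Jun 6, 2010 → Jul 6, 2010: 30 days (June has 30).
Jul 6, 2010 → Aug 6, 2010: 31 days (July has 31).
Aug 6, 2010 → Aug 24, 2010: 18 days.
Total: 7992 days.

7992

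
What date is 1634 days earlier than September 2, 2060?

−366 (one year; includes Feb 29, 2060) → Sep 2, 2059 (1268 left).
−365 (one year) → Sep 2, 2058 (903 left).
−365 (one year) → Sep 2, 2057 (538 left).
−365 (one year) → Sep 2, 2056 (173 left).
−2 → Aug 31, 2056 (end of Aug, 31 days; 171 left).
−31 → Jul 31, 2056 (end of Jul, 31 days; 140 left).
−31 → Jun 30, 2056 (end of Jun, 30 days; 109 left).
−30 → May 31, 2056 (end of May, 31 days; 79 left).
−31 → Apr 30, 2056 (end of Apr, 30 days; 48 left).
−30 → Mar 31, 2056 (end of Mar, 31 days; 18 left).
−18 → Mar 13, 2056.

March 13, 2056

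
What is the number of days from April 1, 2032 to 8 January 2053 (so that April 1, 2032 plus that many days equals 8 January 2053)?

Apr 1, 2032 → Apr 1, 2033: 365 days.
Apr 1, 2033 → Apr 1, 2034: 365 days.
Apr 1, 2034 → Apr 1, 2035: 365 days.
Apr 1, 2035 → Apr 1, 2036: 366 days (Feb 29, 2036 is in that span).
Apr 1, 2036 → Apr 1, 2037: 365 days.
Apr 1, 2037 → Apr 1, 2038: 365 days.
Apr 1, 2038 → Apr 1, 2039: 365 days.
Apr 1, 2039 → Apr 1, 2040: 366 days (Feb 29, 2040 is in that span).
Apr 1, 2040 → Apr 1, 2041: 365 days.
Apr 1, 2041 → Apr 1, 2042: 365 days.
Apr 1, 2042 → Apr 1, 2043: 365 days.
Apr 1, 2043 → Apr 1, 2044: 366 days (Feb 29, 2044 is in that span).
Apr 1, 2044 → Apr 1, 2045: 365 days.
Apr 1, 2045 → Apr 1, 2046: 365 days.
Apr 1, 2046 → Apr 1, 2047: 365 days.
Apr 1, 2047 → Apr 1, 2048: 366 days (Feb 29, 2048 is in that span).
Apr 1, 2048 → Apr 1, 2049: 365 days.
Apr 1, 2049 → Apr 1, 2050: 365 days.
Apr 1, 2050 → Apr 1, 2051: 365 days.
Apr 1, 2051 → Apr 1, 2052: 366 days (Feb 29, 2052 is in that span).
Apr 1, 2052 → May 1, 2052: 30 days (April has 30).
May 1, 2052 → Jun 1, 2052: 31 days (May has 31).
Jun 1, 2052 → Jul 1, 2052: 30 days (June has 30).
Jul 1, 2052 → Aug 1, 2052: 31 days (July has 31).
Aug 1, 2052 → Sep 1, 2052: 31 days (August has 31).
Sep 1, 2052 → Oct 1, 2052: 30 days (September has 30).
Oct 1, 2052 → Nov 1, 2052: 31 days (October has 31).
Nov 1, 2052 → Dec 1, 2052: 30 days (November has 30).
Dec 1, 2052 → Jan 1, 2053: 31 days (December has 31).
Jan 1, 2053 → Jan 8, 2053: 7 days.
Total: 7587 days.

7587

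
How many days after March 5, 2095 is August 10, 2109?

Mar 5, 2095 → Mar 5, 2096: 366 days (Feb 29, 2096 is in that span).
Mar 5, 2096 → Mar 5, 2097: 365 days.
Mar 5, 2097 → Mar 5, 2098: 365 days.
Mar 5, 2098 → Mar 5, 2099: 365 days.
Mar 5, 2099 → Mar 5, 2100: 365 days.
Mar 5, 2100 → Mar 5, 2101: 365 days.
Mar 5, 2101 → Mar 5, 2102: 365 days.
Mar 5, 2102 → Mar 5, 2103: 365 days.
Mar 5, 2103 → Mar 5, 2104: 366 days (Feb 29, 2104 is in that span).
Mar 5, 2104 → Mar 5, 2105: 365 days.
Mar 5, 2105 → Mar 5, 2106: 365 days.
Mar 5, 2106 → Mar 5, 2107: 365 days.
Mar 5, 2107 → Mar 5, 2108: 366 days (Feb 29, 2108 is in that span).
Mar 5, 2108 → Mar 5, 2109: 365 days.
Mar 5, 2109 → Apr 5, 2109: 31 days (March has 31).
Apr 5, 2109 → May 5, 2109: 30 days (April has 30).
May 5, 2109 → Jun 5, 2109: 31 days (May has 31).
Jun 5, 2109 → Jul 5, 2109: 30 days (June has 30).
Jul 5, 2109 → Aug 5, 2109: 31 days (July has 31).
Aug 5, 2109 → Aug 10, 2109: 5 days.
Total: 5271 days.

5271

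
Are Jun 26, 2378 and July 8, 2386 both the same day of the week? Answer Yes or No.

From Jun 26, 2378 to Jul 8, 2386 is 2934 days.
2934 mod 7 = 1, so they are different weekdays.
(Jun 26, 2378 is a Monday; Jul 8, 2386 is a Tuesday.)

No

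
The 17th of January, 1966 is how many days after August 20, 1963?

881

Aug 20, 1963 → Aug 20, 1964: 366 days (Feb 29, 1964 is in that span).
Aug 20, 1964 → Aug 20, 1965: 365 days.
Aug 20, 1965 → Sep 20, 1965: 31 days (August has 31).
Sep 20, 1965 → Oct 20, 1965: 30 days (September has 30).
Oct 20, 1965 → Nov 20, 1965: 31 days (October has 31).
Nov 20, 1965 → Dec 20, 1965: 30 days (November has 30).
Dec 20, 1965 → Jan 17, 1966: 28 days.
Total: 881 days.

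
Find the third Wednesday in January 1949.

January 19, 1949

January 1, 1949 is a Saturday.
The first Wednesday is therefore January 5 (4 days later).
The third Wednesday is 5 + 2×7 = January 19.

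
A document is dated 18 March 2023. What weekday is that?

Doomsday rule: the anchor day for the 2000s is Tuesday. For year 23: 23÷12 = 1 r 11, and 11÷4 = 2, so 1+11+2 = 14.
Tuesday + 14 ≡ Tuesday — that's 2023's doomsday.
In March the doomsday date is Mar 14.
Mar 18 is 4 days after Mar 14; 4 mod 7 = 4, so Tuesday + 4 = Saturday.

Saturday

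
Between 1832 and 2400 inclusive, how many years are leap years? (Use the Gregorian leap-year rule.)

139

Multiples of 4 in [1832,2400]: 143.
Of those, multiples of 100: 6 (not leap unless ÷400).
Multiples of 400: 2.
Leap years = 143 − 6 + 2 = 139.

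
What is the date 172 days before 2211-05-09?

−9 → Apr 30, 2211 (end of Apr, 30 days; 163 left).
−30 → Mar 31, 2211 (end of Mar, 31 days; 133 left).
−31 → Feb 28, 2211 (end of Feb, 28 days; 102 left).
−28 → Jan 31, 2211 (end of Jan, 31 days; 74 left).
−31 → Dec 31, 2210 (end of Dec, 31 days; 43 left).
−31 → Nov 30, 2210 (end of Nov, 30 days; 12 left).
−12 → Nov 18, 2210.

November 18, 2210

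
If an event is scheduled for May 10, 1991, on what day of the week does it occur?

Friday

January 1, 1991 is a Tuesday.
Jan 1, 1991 → Feb 1, 1991: 31 days (January has 31).
Feb 1, 1991 → Mar 1, 1991: 28 days (February has 28).
Mar 1, 1991 → Apr 1, 1991: 31 days (March has 31).
Apr 1, 1991 → May 1, 1991: 30 days (April has 30).
May 1, 1991 → May 10, 1991: 9 days.
Total: 129 days.
129 mod 7 = 3, so Tuesday + 3 = Friday.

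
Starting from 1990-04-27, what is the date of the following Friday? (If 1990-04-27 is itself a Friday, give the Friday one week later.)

Apr 27, 1990 is a Friday.
From Friday to the next Friday is 7 days.
Apr 27, 1990 + 7 = May 4, 1990.

May 4, 1990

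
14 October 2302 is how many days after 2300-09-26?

Sep 26, 2300 → Sep 26, 2301: 365 days.
Sep 26, 2301 → Oct 26, 2301: 30 days (September has 30).
Oct 26, 2301 → Nov 26, 2301: 31 days (October has 31).
Nov 26, 2301 → Dec 26, 2301: 30 days (November has 30).
Dec 26, 2301 → Jan 26, 2302: 31 days (December has 31).
Jan 26, 2302 → Feb 26, 2302: 31 days (January has 31).
Feb 26, 2302 → Mar 26, 2302: 28 days (February has 28).
Mar 26, 2302 → Apr 26, 2302: 31 days (March has 31).
Apr 26, 2302 → May 26, 2302: 30 days (April has 30).
May 26, 2302 → Jun 26, 2302: 31 days (May has 31).
Jun 26, 2302 → Jul 26, 2302: 30 days (June has 30).
Jul 26, 2302 → Aug 26, 2302: 31 days (July has 31).
Aug 26, 2302 → Sep 26, 2302: 31 days (August has 31).
Sep 26, 2302 → Oct 14, 2302: 18 days.
Total: 748 days.

748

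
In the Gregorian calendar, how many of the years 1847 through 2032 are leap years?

Multiples of 4 in [1847,2032]: 47.
Of those, multiples of 100: 2 (not leap unless ÷400).
Multiples of 400: 1.
Leap years = 47 − 2 + 1 = 46.

46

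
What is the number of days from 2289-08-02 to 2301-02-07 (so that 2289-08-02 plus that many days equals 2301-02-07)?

Aug 2, 2289 → Aug 2, 2290: 365 days.
Aug 2, 2290 → Aug 2, 2291: 365 days.
Aug 2, 2291 → Aug 2, 2292: 366 days (Feb 29, 2292 is in that span).
Aug 2, 2292 → Aug 2, 2293: 365 days.
Aug 2, 2293 → Aug 2, 2294: 365 days.
Aug 2, 2294 → Aug 2, 2295: 365 days.
Aug 2, 2295 → Aug 2, 2296: 366 days (Feb 29, 2296 is in that span).
Aug 2, 2296 → Aug 2, 2297: 365 days.
Aug 2, 2297 → Aug 2, 2298: 365 days.
Aug 2, 2298 → Aug 2, 2299: 365 days.
Aug 2, 2299 → Aug 2, 2300: 365 days.
Aug 2, 2300 → Sep 2, 2300: 31 days (August has 31).
Sep 2, 2300 → Oct 2, 2300: 30 days (September has 30).
Oct 2, 2300 → Nov 2, 2300: 31 days (October has 31).
Nov 2, 2300 → Dec 2, 2300: 30 days (November has 30).
Dec 2, 2300 → Jan 2, 2301: 31 days (December has 31).
Jan 2, 2301 → Feb 2, 2301: 31 days (January has 31).
Feb 2, 2301 → Feb 7, 2301: 5 days.
Total: 4206 days.

4206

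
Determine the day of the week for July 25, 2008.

Doomsday rule: the anchor day for the 2000s is Tuesday. For year 08: 8÷12 = 0 r 8, and 8÷4 = 2, so 0+8+2 = 10.
Tuesday + 10 ≡ Friday — that's 2008's doomsday.
In July the doomsday date is Jul 11.
Jul 25 is 14 days after Jul 11; 14 mod 7 = 0, so Friday + 0 = Friday.

Friday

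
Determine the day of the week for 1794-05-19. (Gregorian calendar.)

Monday

Doomsday rule: the anchor day for the 1700s is Sunday. For year 94: 94÷12 = 7 r 10, and 10÷4 = 2, so 7+10+2 = 19.
Sunday + 19 ≡ Friday — that's 1794's doomsday.
In May the doomsday date is May 9.
May 19 is 10 days after May 9; 10 mod 7 = 3, so Friday + 3 = Monday.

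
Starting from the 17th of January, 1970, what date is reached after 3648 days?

January 13, 1980

+365 (one year) → Jan 17, 1971 (3283 left).
+365 (one year) → Jan 17, 1972 (2918 left).
+366 (one year; includes Feb 29, 1972) → Jan 17, 1973 (2552 left).
+365 (one year) → Jan 17, 1974 (2187 left).
+365 (one year) → Jan 17, 1975 (1822 left).
+365 (one year) → Jan 17, 1976 (1457 left).
+366 (one year; includes Feb 29, 1976) → Jan 17, 1977 (1091 left).
+365 (one year) → Jan 17, 1978 (726 left).
+365 (one year) → Jan 17, 1979 (361 left).
Jan has 31 days: +15 → Feb 1, 1979 (346 left).
Feb has 28 days: +28 → Mar 1, 1979 (318 left).
Mar has 31 days: +31 → Apr 1, 1979 (287 left).
Apr has 30 days: +30 → May 1, 1979 (257 left).
May has 31 days: +31 → Jun 1, 1979 (226 left).
Jun has 30 days: +30 → Jul 1, 1979 (196 left).
Jul has 31 days: +31 → Aug 1, 1979 (165 left).
Aug has 31 days: +31 → Sep 1, 1979 (134 left).
Sep has 30 days: +30 → Oct 1, 1979 (104 left).
Oct has 31 days: +31 → Nov 1, 1979 (73 left).
Nov has 30 days: +30 → Dec 1, 1979 (43 left).
Dec has 31 days: +31 → Jan 1, 1980 (12 left).
+12 → Jan 13, 1980.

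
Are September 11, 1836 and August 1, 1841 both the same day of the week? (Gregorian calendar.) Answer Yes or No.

From Sep 11, 1836 to Aug 1, 1841 is 1785 days.
1785 mod 7 = 0, so they are the same weekday.
(Sep 11, 1836 is a Sunday; Aug 1, 1841 is a Sunday.)

Yes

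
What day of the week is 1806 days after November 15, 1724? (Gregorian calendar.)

Wednesday

Nov 15, 1724 is a Wednesday.
1806 mod 7 = 0, so 1806 days after a Wednesday is Wednesday + 0 = Wednesday.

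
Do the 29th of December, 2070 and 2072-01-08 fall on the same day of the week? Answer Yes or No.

From Dec 29, 2070 to Jan 8, 2072 is 375 days.
375 mod 7 = 4, so they are different weekdays.
(Dec 29, 2070 is a Monday; Jan 8, 2072 is a Friday.)

No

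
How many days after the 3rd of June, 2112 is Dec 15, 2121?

3482

Jun 3, 2112 → Jun 3, 2113: 365 days.
Jun 3, 2113 → Jun 3, 2114: 365 days.
Jun 3, 2114 → Jun 3, 2115: 365 days.
Jun 3, 2115 → Jun 3, 2116: 366 days (Feb 29, 2116 is in that span).
Jun 3, 2116 → Jun 3, 2117: 365 days.
Jun 3, 2117 → Jun 3, 2118: 365 days.
Jun 3, 2118 → Jun 3, 2119: 365 days.
Jun 3, 2119 → Jun 3, 2120: 366 days (Feb 29, 2120 is in that span).
Jun 3, 2120 → Jun 3, 2121: 365 days.
Jun 3, 2121 → Jul 3, 2121: 30 days (June has 30).
Jul 3, 2121 → Aug 3, 2121: 31 days (July has 31).
Aug 3, 2121 → Sep 3, 2121: 31 days (August has 31).
Sep 3, 2121 → Oct 3, 2121: 30 days (September has 30).
Oct 3, 2121 → Nov 3, 2121: 31 days (October has 31).
Nov 3, 2121 → Dec 3, 2121: 30 days (November has 30).
Dec 3, 2121 → Dec 15, 2121: 12 days.
Total: 3482 days.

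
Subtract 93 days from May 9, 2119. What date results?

February 5, 2119

−9 → Apr 30, 2119 (end of Apr, 30 days; 84 left).
−30 → Mar 31, 2119 (end of Mar, 31 days; 54 left).
−31 → Feb 28, 2119 (end of Feb, 28 days; 23 left).
−23 → Feb 5, 2119.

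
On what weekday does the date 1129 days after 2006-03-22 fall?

Mar 22, 2006 is a Wednesday.
1129 mod 7 = 2, so 1129 days after a Wednesday is Wednesday + 2 = Friday.

Friday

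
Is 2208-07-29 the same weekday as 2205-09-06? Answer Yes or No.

Yes

From Sep 6, 2205 to Jul 29, 2208 is 1057 days.
1057 mod 7 = 0, so they are the same weekday.
(Sep 6, 2205 is a Friday; Jul 29, 2208 is a Friday.)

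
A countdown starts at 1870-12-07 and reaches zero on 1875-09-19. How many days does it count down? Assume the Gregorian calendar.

Dec 7, 1870 → Dec 7, 1871: 365 days.
Dec 7, 1871 → Dec 7, 1872: 366 days (Feb 29, 1872 is in that span).
Dec 7, 1872 → Dec 7, 1873: 365 days.
Dec 7, 1873 → Dec 7, 1874: 365 days.
Dec 7, 1874 → Jan 7, 1875: 31 days (December has 31).
Jan 7, 1875 → Feb 7, 1875: 31 days (January has 31).
Feb 7, 1875 → Mar 7, 1875: 28 days (February has 28).
Mar 7, 1875 → Apr 7, 1875: 31 days (March has 31).
Apr 7, 1875 → May 7, 1875: 30 days (April has 30).
May 7, 1875 → Jun 7, 1875: 31 days (May has 31).
Jun 7, 1875 → Jul 7, 1875: 30 days (June has 30).
Jul 7, 1875 → Aug 7, 1875: 31 days (July has 31).
Aug 7, 1875 → Sep 7, 1875: 31 days (August has 31).
Sep 7, 1875 → Sep 19, 1875: 12 days.
Total: 1747 days.

1747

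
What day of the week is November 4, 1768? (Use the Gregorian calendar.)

Friday

Doomsday rule: the anchor day for the 1700s is Sunday. For year 68: 68÷12 = 5 r 8, and 8÷4 = 2, so 5+8+2 = 15.
Sunday + 15 ≡ Monday — that's 1768's doomsday.
In November the doomsday date is Nov 7.
Nov 4 is 3 days before Nov 7; 3 mod 7 = 3, so Monday − 3 = Friday.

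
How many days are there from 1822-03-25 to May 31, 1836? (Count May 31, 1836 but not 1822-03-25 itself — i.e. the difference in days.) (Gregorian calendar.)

Mar 25, 1822 → Mar 25, 1823: 365 days.
Mar 25, 1823 → Mar 25, 1824: 366 days (Feb 29, 1824 is in that span).
Mar 25, 1824 → Mar 25, 1825: 365 days.
Mar 25, 1825 → Mar 25, 1826: 365 days.
Mar 25, 1826 → Mar 25, 1827: 365 days.
Mar 25, 1827 → Mar 25, 1828: 366 days (Feb 29, 1828 is in that span).
Mar 25, 1828 → Mar 25, 1829: 365 days.
Mar 25, 1829 → Mar 25, 1830: 365 days.
Mar 25, 1830 → Mar 25, 1831: 365 days.
Mar 25, 1831 → Mar 25, 1832: 366 days (Feb 29, 1832 is in that span).
Mar 25, 1832 → Mar 25, 1833: 365 days.
Mar 25, 1833 → Mar 25, 1834: 365 days.
Mar 25, 1834 → Mar 25, 1835: 365 days.
Mar 25, 1835 → Mar 25, 1836: 366 days (Feb 29, 1836 is in that span).
Mar 25, 1836 → Apr 25, 1836: 31 days (March has 31).
Apr 25, 1836 → May 25, 1836: 30 days (April has 30).
May 25, 1836 → May 31, 1836: 6 days.
Total: 5181 days.

5181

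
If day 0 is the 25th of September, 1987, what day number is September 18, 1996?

3281

Sep 25, 1987 → Sep 25, 1988: 366 days (Feb 29, 1988 is in that span).
Sep 25, 1988 → Sep 25, 1989: 365 days.
Sep 25, 1989 → Sep 25, 1990: 365 days.
Sep 25, 1990 → Sep 25, 1991: 365 days.
Sep 25, 1991 → Sep 25, 1992: 366 days (Feb 29, 1992 is in that span).
Sep 25, 1992 → Sep 25, 1993: 365 days.
Sep 25, 1993 → Sep 25, 1994: 365 days.
Sep 25, 1994 → Sep 25, 1995: 365 days.
Sep 25, 1995 → Oct 25, 1995: 30 days (September has 30).
Oct 25, 1995 → Nov 25, 1995: 31 days (October has 31).
Nov 25, 1995 → Dec 25, 1995: 30 days (November has 30).
Dec 25, 1995 → Jan 25, 1996: 31 days (December has 31).
Jan 25, 1996 → Feb 25, 1996: 31 days (January has 31).
Feb 25, 1996 → Mar 25, 1996: 29 days (February has 29).
Mar 25, 1996 → Apr 25, 1996: 31 days (March has 31).
Apr 25, 1996 → May 25, 1996: 30 days (April has 30).
May 25, 1996 → Jun 25, 1996: 31 days (May has 31).
Jun 25, 1996 → Jul 25, 1996: 30 days (June has 30).
Jul 25, 1996 → Aug 25, 1996: 31 days (July has 31).
Aug 25, 1996 → Sep 18, 1996: 24 days.
Total: 3281 days.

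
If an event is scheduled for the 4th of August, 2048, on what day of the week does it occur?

Doomsday rule: the anchor day for the 2000s is Tuesday. For year 48: 48÷12 = 4 r 0, and 0÷4 = 0, so 4+0+0 = 4.
Tuesday + 4 ≡ Saturday — that's 2048's doomsday.
In August the doomsday date is Aug 8.
Aug 4 is 4 days before Aug 8; 4 mod 7 = 4, so Saturday − 4 = Tuesday.

Tuesday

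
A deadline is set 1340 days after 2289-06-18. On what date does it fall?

+365 (one year) → Jun 18, 2290 (975 left).
+365 (one year) → Jun 18, 2291 (610 left).
+366 (one year; includes Feb 29, 2292) → Jun 18, 2292 (244 left).
Jun has 30 days: +13 → Jul 1, 2292 (231 left).
Jul has 31 days: +31 → Aug 1, 2292 (200 left).
Aug has 31 days: +31 → Sep 1, 2292 (169 left).
Sep has 30 days: +30 → Oct 1, 2292 (139 left).
Oct has 31 days: +31 → Nov 1, 2292 (108 left).
Nov has 30 days: +30 → Dec 1, 2292 (78 left).
Dec has 31 days: +31 → Jan 1, 2293 (47 left).
Jan has 31 days: +31 → Feb 1, 2293 (16 left).
+16 → Feb 17, 2293.

February 17, 2293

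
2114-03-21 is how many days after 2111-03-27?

1090

Mar 27, 2111 → Mar 27, 2112: 366 days (Feb 29, 2112 is in that span).
Mar 27, 2112 → Mar 27, 2113: 365 days.
Mar 27, 2113 → Apr 27, 2113: 31 days (March has 31).
Apr 27, 2113 → May 27, 2113: 30 days (April has 30).
May 27, 2113 → Jun 27, 2113: 31 days (May has 31).
Jun 27, 2113 → Jul 27, 2113: 30 days (June has 30).
Jul 27, 2113 → Aug 27, 2113: 31 days (July has 31).
Aug 27, 2113 → Sep 27, 2113: 31 days (August has 31).
Sep 27, 2113 → Oct 27, 2113: 30 days (September has 30).
Oct 27, 2113 → Nov 27, 2113: 31 days (October has 31).
Nov 27, 2113 → Dec 27, 2113: 30 days (November has 30).
Dec 27, 2113 → Jan 27, 2114: 31 days (December has 31).
Jan 27, 2114 → Feb 27, 2114: 31 days (January has 31).
Feb 27, 2114 → Mar 21, 2114: 22 days.
Total: 1090 days.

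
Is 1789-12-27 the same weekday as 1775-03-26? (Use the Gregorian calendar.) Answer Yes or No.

From Mar 26, 1775 to Dec 27, 1789 is 5390 days.
5390 mod 7 = 0, so they are the same weekday.
(Mar 26, 1775 is a Sunday; Dec 27, 1789 is a Sunday.)

Yes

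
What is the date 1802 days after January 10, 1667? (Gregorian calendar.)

+365 (one year) → Jan 10, 1668 (1437 left).
+366 (one year; includes Feb 29, 1668) → Jan 10, 1669 (1071 left).
+365 (one year) → Jan 10, 1670 (706 left).
+365 (one year) → Jan 10, 1671 (341 left).
Jan has 31 days: +22 → Feb 1, 1671 (319 left).
Feb has 28 days: +28 → Mar 1, 1671 (291 left).
Mar has 31 days: +31 → Apr 1, 1671 (260 left).
Apr has 30 days: +30 → May 1, 1671 (230 left).
May has 31 days: +31 → Jun 1, 1671 (199 left).
Jun has 30 days: +30 → Jul 1, 1671 (169 left).
Jul has 31 days: +31 → Aug 1, 1671 (138 left).
Aug has 31 days: +31 → Sep 1, 1671 (107 left).
Sep has 30 days: +30 → Oct 1, 1671 (77 left).
Oct has 31 days: +31 → Nov 1, 1671 (46 left).
Nov has 30 days: +30 → Dec 1, 1671 (16 left).
+16 → Dec 17, 1671.

December 17, 1671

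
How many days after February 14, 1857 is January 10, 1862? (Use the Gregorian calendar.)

Feb 14, 1857 → Feb 14, 1858: 365 days.
Feb 14, 1858 → Feb 14, 1859: 365 days.
Feb 14, 1859 → Feb 14, 1860: 365 days.
Feb 14, 1860 → Feb 14, 1861: 366 days (Feb 29, 1860 is in that span).
Feb 14, 1861 → Mar 14, 1861: 28 days (February has 28).
Mar 14, 1861 → Apr 14, 1861: 31 days (March has 31).
Apr 14, 1861 → May 14, 1861: 30 days (April has 30).
May 14, 1861 → Jun 14, 1861: 31 days (May has 31).
Jun 14, 1861 → Jul 14, 1861: 30 days (June has 30).
Jul 14, 1861 → Aug 14, 1861: 31 days (July has 31).
Aug 14, 1861 → Sep 14, 1861: 31 days (August has 31).
Sep 14, 1861 → Oct 14, 1861: 30 days (September has 30).
Oct 14, 1861 → Nov 14, 1861: 31 days (October has 31).
Nov 14, 1861 → Dec 14, 1861: 30 days (November has 30).
Dec 14, 1861 → Jan 10, 1862: 27 days.
Total: 1791 days.

1791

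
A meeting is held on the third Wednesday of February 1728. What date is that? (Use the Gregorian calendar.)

February 1, 1728 is a Sunday.
The first Wednesday is therefore February 4 (3 days later).
The third Wednesday is 4 + 2×7 = February 18.

February 18, 1728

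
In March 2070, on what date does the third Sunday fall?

March 1, 2070 is a Saturday.
The first Sunday is therefore March 2 (1 days later).
The third Sunday is 2 + 2×7 = March 16.

March 16, 2070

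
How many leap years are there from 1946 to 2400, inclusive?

111

Multiples of 4 in [1946,2400]: 114.
Of those, multiples of 100: 5 (not leap unless ÷400).
Multiples of 400: 2.
Leap years = 114 − 5 + 2 = 111.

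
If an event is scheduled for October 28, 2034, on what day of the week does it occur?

Doomsday rule: the anchor day for the 2000s is Tuesday. For year 34: 34÷12 = 2 r 10, and 10÷4 = 2, so 2+10+2 = 14.
Tuesday + 14 ≡ Tuesday — that's 2034's doomsday.
In October the doomsday date is Oct 10.
Oct 28 is 18 days after Oct 10; 18 mod 7 = 4, so Tuesday + 4 = Saturday.

Saturday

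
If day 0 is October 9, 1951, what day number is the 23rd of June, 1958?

Oct 9, 1951 → Oct 9, 1952: 366 days (Feb 29, 1952 is in that span).
Oct 9, 1952 → Oct 9, 1953: 365 days.
Oct 9, 1953 → Oct 9, 1954: 365 days.
Oct 9, 1954 → Oct 9, 1955: 365 days.
Oct 9, 1955 → Oct 9, 1956: 366 days (Feb 29, 1956 is in that span).
Oct 9, 1956 → Oct 9, 1957: 365 days.
Oct 9, 1957 → Nov 9, 1957: 31 days (October has 31).
Nov 9, 1957 → Dec 9, 1957: 30 days (November has 30).
Dec 9, 1957 → Jan 9, 1958: 31 days (December has 31).
Jan 9, 1958 → Feb 9, 1958: 31 days (January has 31).
Feb 9, 1958 → Mar 9, 1958: 28 days (February has 28).
Mar 9, 1958 → Apr 9, 1958: 31 days (March has 31).
Apr 9, 1958 → May 9, 1958: 30 days (April has 30).
May 9, 1958 → Jun 9, 1958: 31 days (May has 31).
Jun 9, 1958 → Jun 23, 1958: 14 days.
Total: 2449 days.

2449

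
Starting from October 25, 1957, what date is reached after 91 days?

January 24, 1958

Oct has 31 days: +7 → Nov 1, 1957 (84 left).
Nov has 30 days: +30 → Dec 1, 1957 (54 left).
Dec has 31 days: +31 → Jan 1, 1958 (23 left).
+23 → Jan 24, 1958.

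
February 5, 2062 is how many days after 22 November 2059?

Nov 22, 2059 → Nov 22, 2060: 366 days (Feb 29, 2060 is in that span).
Nov 22, 2060 → Nov 22, 2061: 365 days.
Nov 22, 2061 → Dec 22, 2061: 30 days (November has 30).
Dec 22, 2061 → Jan 22, 2062: 31 days (December has 31).
Jan 22, 2062 → Feb 5, 2062: 14 days.
Total: 806 days.

806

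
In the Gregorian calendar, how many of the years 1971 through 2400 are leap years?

105

Multiples of 4 in [1971,2400]: 108.
Of those, multiples of 100: 5 (not leap unless ÷400).
Multiples of 400: 2.
Leap years = 108 − 5 + 2 = 105.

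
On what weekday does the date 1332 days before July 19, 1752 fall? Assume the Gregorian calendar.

Jul 19, 1752 is a Wednesday.
1332 mod 7 = 2, so 1332 days before a Wednesday is Wednesday − 2 = Monday.

Monday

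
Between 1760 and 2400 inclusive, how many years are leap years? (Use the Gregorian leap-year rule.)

Multiples of 4 in [1760,2400]: 161.
Of those, multiples of 100: 7 (not leap unless ÷400).
Multiples of 400: 2.
Leap years = 161 − 7 + 2 = 156.

156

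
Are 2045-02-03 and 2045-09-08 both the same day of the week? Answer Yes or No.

From Feb 3, 2045 to Sep 8, 2045 is 217 days.
217 mod 7 = 0, so they are the same weekday.
(Feb 3, 2045 is a Friday; Sep 8, 2045 is a Friday.)

Yes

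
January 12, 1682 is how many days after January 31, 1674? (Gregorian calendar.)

Jan 31, 1674 → Jan 31, 1675: 365 days.
Jan 31, 1675 → Jan 31, 1676: 365 days.
Jan 31, 1676 → Jan 31, 1677: 366 days (Feb 29, 1676 is in that span).
Jan 31, 1677 → Jan 31, 1678: 365 days.
Jan 31, 1678 → Jan 31, 1679: 365 days.
Jan 31, 1679 → Jan 31, 1680: 365 days.
Jan 31, 1680 → Jan 31, 1681: 366 days (Feb 29, 1680 is in that span).
Jan 31, 1681 → Feb 28, 1681: 28 days (January has 31).
Feb 28, 1681 → Mar 28, 1681: 28 days (February has 28).
Mar 28, 1681 → Apr 28, 1681: 31 days (March has 31).
Apr 28, 1681 → May 28, 1681: 30 days (April has 30).
May 28, 1681 → Jun 28, 1681: 31 days (May has 31).
Jun 28, 1681 → Jul 28, 1681: 30 days (June has 30).
Jul 28, 1681 → Aug 28, 1681: 31 days (July has 31).
Aug 28, 1681 → Sep 28, 1681: 31 days (August has 31).
Sep 28, 1681 → Oct 28, 1681: 30 days (September has 30).
Oct 28, 1681 → Nov 28, 1681: 31 days (October has 31).
Nov 28, 1681 → Dec 28, 1681: 30 days (November has 30).
Dec 28, 1681 → Jan 12, 1682: 15 days.
Total: 2903 days.

2903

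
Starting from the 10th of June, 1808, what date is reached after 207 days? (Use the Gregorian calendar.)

Jun has 30 days: +21 → Jul 1, 1808 (186 left).
Jul has 31 days: +31 → Aug 1, 1808 (155 left).
Aug has 31 days: +31 → Sep 1, 1808 (124 left).
Sep has 30 days: +30 → Oct 1, 1808 (94 left).
Oct has 31 days: +31 → Nov 1, 1808 (63 left).
Nov has 30 days: +30 → Dec 1, 1808 (33 left).
Dec has 31 days: +31 → Jan 1, 1809 (2 left).
+2 → Jan 3, 1809.

January 3, 1809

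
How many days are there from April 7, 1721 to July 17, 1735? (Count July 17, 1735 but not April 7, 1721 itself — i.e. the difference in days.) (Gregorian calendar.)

5214

Apr 7, 1721 → Apr 7, 1722: 365 days.
Apr 7, 1722 → Apr 7, 1723: 365 days.
Apr 7, 1723 → Apr 7, 1724: 366 days (Feb 29, 1724 is in that span).
Apr 7, 1724 → Apr 7, 1725: 365 days.
Apr 7, 1725 → Apr 7, 1726: 365 days.
Apr 7, 1726 → Apr 7, 1727: 365 days.
Apr 7, 1727 → Apr 7, 1728: 366 days (Feb 29, 1728 is in that span).
Apr 7, 1728 → Apr 7, 1729: 365 days.
Apr 7, 1729 → Apr 7, 1730: 365 days.
Apr 7, 1730 → Apr 7, 1731: 365 days.
Apr 7, 1731 → Apr 7, 1732: 366 days (Feb 29, 1732 is in that span).
Apr 7, 1732 → Apr 7, 1733: 365 days.
Apr 7, 1733 → Apr 7, 1734: 365 days.
Apr 7, 1734 → Apr 7, 1735: 365 days.
Apr 7, 1735 → May 7, 1735: 30 days (April has 30).
May 7, 1735 → Jun 7, 1735: 31 days (May has 31).
Jun 7, 1735 → Jul 7, 1735: 30 days (June has 30).
Jul 7, 1735 → Jul 17, 1735: 10 days.
Total: 5214 days.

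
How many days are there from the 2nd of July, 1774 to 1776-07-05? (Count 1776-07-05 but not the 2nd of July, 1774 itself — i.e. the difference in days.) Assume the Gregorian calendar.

Jul 2, 1774 → Jul 2, 1775: 365 days.
Jul 2, 1775 → Aug 2, 1775: 31 days (July has 31).
Aug 2, 1775 → Sep 2, 1775: 31 days (August has 31).
Sep 2, 1775 → Oct 2, 1775: 30 days (September has 30).
Oct 2, 1775 → Nov 2, 1775: 31 days (October has 31).
Nov 2, 1775 → Dec 2, 1775: 30 days (November has 30).
Dec 2, 1775 → Jan 2, 1776: 31 days (December has 31).
Jan 2, 1776 → Feb 2, 1776: 31 days (January has 31).
Feb 2, 1776 → Mar 2, 1776: 29 days (February has 29).
Mar 2, 1776 → Apr 2, 1776: 31 days (March has 31).
Apr 2, 1776 → May 2, 1776: 30 days (April has 30).
May 2, 1776 → Jun 2, 1776: 31 days (May has 31).
Jun 2, 1776 → Jul 2, 1776: 30 days (June has 30).
Jul 2, 1776 → Jul 5, 1776: 3 days.
Total: 734 days.

734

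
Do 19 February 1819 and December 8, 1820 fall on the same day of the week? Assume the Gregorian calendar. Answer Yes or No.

Yes

From Feb 19, 1819 to Dec 8, 1820 is 658 days.
658 mod 7 = 0, so they are the same weekday.
(Feb 19, 1819 is a Friday; Dec 8, 1820 is a Friday.)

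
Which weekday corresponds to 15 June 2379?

Doomsday rule: the anchor day for the 2300s is Wednesday. For year 79: 79÷12 = 6 r 7, and 7÷4 = 1, so 6+7+1 = 14.
Wednesday + 14 ≡ Wednesday — that's 2379's doomsday.
In June the doomsday date is Jun 6.
Jun 15 is 9 days after Jun 6; 9 mod 7 = 2, so Wednesday + 2 = Friday.

Friday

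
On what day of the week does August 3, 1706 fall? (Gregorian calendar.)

Tuesday

Doomsday rule: the anchor day for the 1700s is Sunday. For year 06: 6÷12 = 0 r 6, and 6÷4 = 1, so 0+6+1 = 7.
Sunday + 7 ≡ Sunday — that's 1706's doomsday.
In August the doomsday date is Aug 8.
Aug 3 is 5 days before Aug 8; 5 mod 7 = 5, so Sunday − 5 = Tuesday.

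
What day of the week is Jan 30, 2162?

Doomsday rule: the anchor day for the 2100s is Sunday. For year 62: 62÷12 = 5 r 2, and 2÷4 = 0, so 5+2+0 = 7.
Sunday + 7 ≡ Sunday — that's 2162's doomsday.
In January the doomsday date is Jan 3 (2162 is not a leap year).
Jan 30 is 27 days after Jan 3; 27 mod 7 = 6, so Sunday + 6 = Saturday.

Saturday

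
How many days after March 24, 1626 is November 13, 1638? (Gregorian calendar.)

Mar 24, 1626 → Mar 24, 1627: 365 days.
Mar 24, 1627 → Mar 24, 1628: 366 days (Feb 29, 1628 is in that span).
Mar 24, 1628 → Mar 24, 1629: 365 days.
Mar 24, 1629 → Mar 24, 1630: 365 days.
Mar 24, 1630 → Mar 24, 1631: 365 days.
Mar 24, 1631 → Mar 24, 1632: 366 days (Feb 29, 1632 is in that span).
Mar 24, 1632 → Mar 24, 1633: 365 days.
Mar 24, 1633 → Mar 24, 1634: 365 days.
Mar 24, 1634 → Mar 24, 1635: 365 days.
Mar 24, 1635 → Mar 24, 1636: 366 days (Feb 29, 1636 is in that span).
Mar 24, 1636 → Mar 24, 1637: 365 days.
Mar 24, 1637 → Mar 24, 1638: 365 days.
Mar 24, 1638 → Apr 24, 1638: 31 days (March has 31).
Apr 24, 1638 → May 24, 1638: 30 days (April has 30).
May 24, 1638 → Jun 24, 1638: 31 days (May has 31).
Jun 24, 1638 → Jul 24, 1638: 30 days (June has 30).
Jul 24, 1638 → Aug 24, 1638: 31 days (July has 31).
Aug 24, 1638 → Sep 24, 1638: 31 days (August has 31).
Sep 24, 1638 → Oct 24, 1638: 30 days (September has 30).
Oct 24, 1638 → Nov 13, 1638: 20 days.
Total: 4617 days.

4617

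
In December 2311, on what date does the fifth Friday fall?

December 29, 2311

December 1, 2311 is a Friday.
The first Friday is therefore December 1 (same day).
The fifth Friday is 1 + 4×7 = December 29.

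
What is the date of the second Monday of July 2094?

July 12, 2094

July 1, 2094 is a Thursday.
The first Monday is therefore July 5 (4 days later).
The second Monday is 5 + 1×7 = July 12.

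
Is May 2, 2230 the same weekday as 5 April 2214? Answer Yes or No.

From Apr 5, 2214 to May 2, 2230 is 5871 days.
5871 mod 7 = 5, so they are different weekdays.
(Apr 5, 2214 is a Tuesday; May 2, 2230 is a Sunday.)

No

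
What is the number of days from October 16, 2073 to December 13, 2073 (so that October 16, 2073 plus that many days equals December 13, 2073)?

58

Oct 16, 2073 → Nov 16, 2073: 31 days (October has 31).
Nov 16, 2073 → Dec 13, 2073: 27 days.
Total: 58 days.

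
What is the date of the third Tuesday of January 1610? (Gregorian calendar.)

January 1, 1610 is a Friday.
The first Tuesday is therefore January 5 (4 days later).
The third Tuesday is 5 + 2×7 = January 19.

January 19, 1610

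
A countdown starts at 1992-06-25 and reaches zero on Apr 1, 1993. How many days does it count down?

280

Jun 25, 1992 → Jul 25, 1992: 30 days (June has 30).
Jul 25, 1992 → Aug 25, 1992: 31 days (July has 31).
Aug 25, 1992 → Sep 25, 1992: 31 days (August has 31).
Sep 25, 1992 → Oct 25, 1992: 30 days (September has 30).
Oct 25, 1992 → Nov 25, 1992: 31 days (October has 31).
Nov 25, 1992 → Dec 25, 1992: 30 days (November has 30).
Dec 25, 1992 → Jan 25, 1993: 31 days (December has 31).
Jan 25, 1993 → Feb 25, 1993: 31 days (January has 31).
Feb 25, 1993 → Mar 25, 1993: 28 days (February has 28).
Mar 25, 1993 → Apr 1, 1993: 7 days.
Total: 280 days.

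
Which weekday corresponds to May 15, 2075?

Wednesday

Doomsday rule: the anchor day for the 2000s is Tuesday. For year 75: 75÷12 = 6 r 3, and 3÷4 = 0, so 6+3+0 = 9.
Tuesday + 9 ≡ Thursday — that's 2075's doomsday.
In May the doomsday date is May 9.
May 15 is 6 days after May 9; 6 mod 7 = 6, so Thursday + 6 = Wednesday.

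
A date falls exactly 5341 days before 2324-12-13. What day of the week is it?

Saturday

Dec 13, 2324 is a Saturday.
5341 mod 7 = 0, so 5341 days before a Saturday is Saturday − 0 = Saturday.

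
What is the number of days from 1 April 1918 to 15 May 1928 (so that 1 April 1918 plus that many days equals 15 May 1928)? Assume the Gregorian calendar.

3697

Apr 1, 1918 → Apr 1, 1919: 365 days.
Apr 1, 1919 → Apr 1, 1920: 366 days (Feb 29, 1920 is in that span).
Apr 1, 1920 → Apr 1, 1921: 365 days.
Apr 1, 1921 → Apr 1, 1922: 365 days.
Apr 1, 1922 → Apr 1, 1923: 365 days.
Apr 1, 1923 → Apr 1, 1924: 366 days (Feb 29, 1924 is in that span).
Apr 1, 1924 → Apr 1, 1925: 365 days.
Apr 1, 1925 → Apr 1, 1926: 365 days.
Apr 1, 1926 → Apr 1, 1927: 365 days.
Apr 1, 1927 → Apr 1, 1928: 366 days (Feb 29, 1928 is in that span).
Apr 1, 1928 → May 1, 1928: 30 days (April has 30).
May 1, 1928 → May 15, 1928: 14 days.
Total: 3697 days.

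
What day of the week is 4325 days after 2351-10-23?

Oct 23, 2351 is a Tuesday.
4325 mod 7 = 6, so 4325 days after a Tuesday is Tuesday + 6 = Monday.

Monday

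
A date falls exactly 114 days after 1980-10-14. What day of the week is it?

Thursday

First find the weekday of Oct 14, 1980. Doomsday rule: the anchor day for the 1900s is Wednesday. For year 80: 80÷12 = 6 r 8, and 8÷4 = 2, so 6+8+2 = 16.
Wednesday + 16 ≡ Friday — that's 1980's doomsday.
In October the doomsday date is Oct 10.
Oct 14 is 4 days after Oct 10; 4 mod 7 = 4, so Friday + 4 = Tuesday.
114 mod 7 = 2, so 114 days after a Tuesday is Tuesday + 2 = Thursday.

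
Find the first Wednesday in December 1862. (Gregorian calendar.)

December 1, 1862 is a Monday.
The first Wednesday is therefore December 3 (2 days later).

December 3, 1862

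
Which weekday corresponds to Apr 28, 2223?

Monday

Doomsday rule: the anchor day for the 2200s is Friday. For year 23: 23÷12 = 1 r 11, and 11÷4 = 2, so 1+11+2 = 14.
Friday + 14 ≡ Friday — that's 2223's doomsday.
In April the doomsday date is Apr 4.
Apr 28 is 24 days after Apr 4; 24 mod 7 = 3, so Friday + 3 = Monday.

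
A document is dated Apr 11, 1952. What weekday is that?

January 1, 1952 is a Tuesday.
Jan 1, 1952 → Feb 1, 1952: 31 days (January has 31).
Feb 1, 1952 → Mar 1, 1952: 29 days (February has 29).
Mar 1, 1952 → Apr 1, 1952: 31 days (March has 31).
Apr 1, 1952 → Apr 11, 1952: 10 days.
Total: 101 days.
101 mod 7 = 3, so Tuesday + 3 = Friday.

Friday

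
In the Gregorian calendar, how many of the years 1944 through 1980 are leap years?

Multiples of 4 in [1944,1980]: 10.
Of those, multiples of 100: 0 (not leap unless ÷400).
Multiples of 400: 0.
Leap years = 10 − 0 + 0 = 10.

10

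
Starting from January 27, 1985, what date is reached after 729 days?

+365 (one year) → Jan 27, 1986 (364 left).
Jan has 31 days: +5 → Feb 1, 1986 (359 left).
Feb has 28 days: +28 → Mar 1, 1986 (331 left).
Mar has 31 days: +31 → Apr 1, 1986 (300 left).
Apr has 30 days: +30 → May 1, 1986 (270 left).
May has 31 days: +31 → Jun 1, 1986 (239 left).
Jun has 30 days: +30 → Jul 1, 1986 (209 left).
Jul has 31 days: +31 → Aug 1, 1986 (178 left).
Aug has 31 days: +31 → Sep 1, 1986 (147 left).
Sep has 30 days: +30 → Oct 1, 1986 (117 left).
Oct has 31 days: +31 → Nov 1, 1986 (86 left).
Nov has 30 days: +30 → Dec 1, 1986 (56 left).
Dec has 31 days: +31 → Jan 1, 1987 (25 left).
+25 → Jan 26, 1987.

January 26, 1987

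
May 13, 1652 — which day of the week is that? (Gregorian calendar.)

Monday

Doomsday rule: the anchor day for the 1600s is Tuesday. For year 52: 52÷12 = 4 r 4, and 4÷4 = 1, so 4+4+1 = 9.
Tuesday + 9 ≡ Thursday — that's 1652's doomsday.
In May the doomsday date is May 9.
May 13 is 4 days after May 9; 4 mod 7 = 4, so Thursday + 4 = Monday.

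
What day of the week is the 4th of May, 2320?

Tuesday

Doomsday rule: the anchor day for the 2300s is Wednesday. For year 20: 20÷12 = 1 r 8, and 8÷4 = 2, so 1+8+2 = 11.
Wednesday + 11 ≡ Sunday — that's 2320's doomsday.
In May the doomsday date is May 9.
May 4 is 5 days before May 9; 5 mod 7 = 5, so Sunday − 5 = Tuesday.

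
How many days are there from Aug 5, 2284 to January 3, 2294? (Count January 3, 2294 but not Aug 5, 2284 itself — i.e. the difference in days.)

3438

Aug 5, 2284 → Aug 5, 2285: 365 days.
Aug 5, 2285 → Aug 5, 2286: 365 days.
Aug 5, 2286 → Aug 5, 2287: 365 days.
Aug 5, 2287 → Aug 5, 2288: 366 days (Feb 29, 2288 is in that span).
Aug 5, 2288 → Aug 5, 2289: 365 days.
Aug 5, 2289 → Aug 5, 2290: 365 days.
Aug 5, 2290 → Aug 5, 2291: 365 days.
Aug 5, 2291 → Aug 5, 2292: 366 days (Feb 29, 2292 is in that span).
Aug 5, 2292 → Aug 5, 2293: 365 days.
Aug 5, 2293 → Sep 5, 2293: 31 days (August has 31).
Sep 5, 2293 → Oct 5, 2293: 30 days (September has 30).
Oct 5, 2293 → Nov 5, 2293: 31 days (October has 31).
Nov 5, 2293 → Dec 5, 2293: 30 days (November has 30).
Dec 5, 2293 → Jan 3, 2294: 29 days.
Total: 3438 days.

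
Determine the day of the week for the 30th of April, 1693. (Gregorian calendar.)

Doomsday rule: the anchor day for the 1600s is Tuesday. For year 93: 93÷12 = 7 r 9, and 9÷4 = 2, so 7+9+2 = 18.
Tuesday + 18 ≡ Saturday — that's 1693's doomsday.
In April the doomsday date is Apr 4.
Apr 30 is 26 days after Apr 4; 26 mod 7 = 5, so Saturday + 5 = Thursday.

Thursday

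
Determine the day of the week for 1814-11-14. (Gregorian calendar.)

Monday

Doomsday rule: the anchor day for the 1800s is Friday. For year 14: 14÷12 = 1 r 2, and 2÷4 = 0, so 1+2+0 = 3.
Friday + 3 ≡ Monday — that's 1814's doomsday.
In November the doomsday date is Nov 7.
Nov 14 is 7 days after Nov 7; 7 mod 7 = 0, so Monday + 0 = Monday.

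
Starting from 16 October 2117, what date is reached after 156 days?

March 21, 2118

Oct has 31 days: +16 → Nov 1, 2117 (140 left).
Nov has 30 days: +30 → Dec 1, 2117 (110 left).
Dec has 31 days: +31 → Jan 1, 2118 (79 left).
Jan has 31 days: +31 → Feb 1, 2118 (48 left).
Feb has 28 days: +28 → Mar 1, 2118 (20 left).
+20 → Mar 21, 2118.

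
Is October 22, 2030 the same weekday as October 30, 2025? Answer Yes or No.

From Oct 30, 2025 to Oct 22, 2030 is 1818 days.
1818 mod 7 = 5, so they are different weekdays.
(Oct 30, 2025 is a Thursday; Oct 22, 2030 is a Tuesday.)

No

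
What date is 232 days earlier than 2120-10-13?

February 24, 2120

−13 → Sep 30, 2120 (end of Sep, 30 days; 219 left).
−30 → Aug 31, 2120 (end of Aug, 31 days; 189 left).
−31 → Jul 31, 2120 (end of Jul, 31 days; 158 left).
−31 → Jun 30, 2120 (end of Jun, 30 days; 127 left).
−30 → May 31, 2120 (end of May, 31 days; 97 left).
−31 → Apr 30, 2120 (end of Apr, 30 days; 66 left).
−30 → Mar 31, 2120 (end of Mar, 31 days; 36 left).
−31 → Feb 29, 2120 (end of Feb, 29 days; 5 left).
−5 → Feb 24, 2120.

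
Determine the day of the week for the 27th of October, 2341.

Monday

Doomsday rule: the anchor day for the 2300s is Wednesday. For year 41: 41÷12 = 3 r 5, and 5÷4 = 1, so 3+5+1 = 9.
Wednesday + 9 ≡ Friday — that's 2341's doomsday.
In October the doomsday date is Oct 10.
Oct 27 is 17 days after Oct 10; 17 mod 7 = 3, so Friday + 3 = Monday.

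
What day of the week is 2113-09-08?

Friday

Doomsday rule: the anchor day for the 2100s is Sunday. For year 13: 13÷12 = 1 r 1, and 1÷4 = 0, so 1+1+0 = 2.
Sunday + 2 ≡ Tuesday — that's 2113's doomsday.
In September the doomsday date is Sep 5.
Sep 8 is 3 days after Sep 5; 3 mod 7 = 3, so Tuesday + 3 = Friday.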